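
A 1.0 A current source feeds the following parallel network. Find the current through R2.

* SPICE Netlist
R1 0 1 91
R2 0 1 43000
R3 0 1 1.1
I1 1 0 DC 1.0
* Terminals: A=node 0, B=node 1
All resistors sit directly between nodes 0 and 1, so they are in parallel and share one voltage V; the full source current 1 A splits among them.
1/R_par = 1/91 + 1/43000 + 1/1.1 = 0.9201 S  =>  R_par = 1.087 Ω
V = I × R_par = 1 × 1.087 = 1.087 V
I_R2 = V/R2 = 1.087/43000 = 0.00002528 A

Final answer: 2.528e-05 A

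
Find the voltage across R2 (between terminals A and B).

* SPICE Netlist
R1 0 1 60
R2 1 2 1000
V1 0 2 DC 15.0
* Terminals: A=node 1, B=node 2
R1 and R2 are in series across V1 (node 0 → node 1 → node 2), and the output A–B is taken across R2, so this is a voltage divider.
Series current: I = V1/(R1 + R2) = 15/(60 + 1000) = 15/1060 = 0.01415 A
V_R2 = I × R2 = V1 × R2/(R1 + R2) = 15 × 1000/1060 = 14.15 V

Final answer: 14.15 V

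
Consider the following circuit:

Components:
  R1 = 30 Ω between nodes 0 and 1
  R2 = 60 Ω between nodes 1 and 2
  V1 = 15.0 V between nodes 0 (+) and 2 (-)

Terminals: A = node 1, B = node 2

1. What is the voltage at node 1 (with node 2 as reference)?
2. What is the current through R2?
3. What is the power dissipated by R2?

Nodal analysis, taking node 2 as the 0 V reference.
Source V1 fixes V_0 = 15 V.
KCL at each unknown node (sum of currents leaving = 0; resistances in Ω):
  Node 1: (V_1 - 15)/30 + (V_1 - 0)/60 = 0
Collecting terms: 0.05 × V_1 = 0.5  =>  V_1 = 10 V
Part 1:
  Read off the nodal solution: V_1 = 10 V
Part 2:
  I_R2 = (V_1 - V_2)/R2 = (10 - 0)/60 = 0.1667 A
  Magnitude: I_R2 = 0.1667 A
Part 3:
  I_R2 = (V_1 - V_2)/R2 = (10 - 0)/60 = 0.1667 A
  P_R2 = I_R2² × R2 = (0.1667)² × 60 = 1.667 W

Final answers:
1. V_1 = 10 V
2. I_R2 = 0.1667 A
3. P_R2 = 1.667 W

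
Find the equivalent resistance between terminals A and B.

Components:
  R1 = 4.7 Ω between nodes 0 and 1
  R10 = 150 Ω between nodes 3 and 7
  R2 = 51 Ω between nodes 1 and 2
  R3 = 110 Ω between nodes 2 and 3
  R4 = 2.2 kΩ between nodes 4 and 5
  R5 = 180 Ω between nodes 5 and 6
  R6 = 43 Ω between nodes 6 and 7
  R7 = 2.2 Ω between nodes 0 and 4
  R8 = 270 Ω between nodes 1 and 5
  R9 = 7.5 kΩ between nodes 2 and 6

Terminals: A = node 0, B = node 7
The network is not a plain series/parallel combination. Inject a 1 A test current into terminal A (node 0) and return it from terminal B (node 7); then R_eq = V_A / (1 A).
Nodal analysis, taking node 7 as the 0 V reference.
Current source I_test pushes 1 A into node 0 and draws it out of node 7.
KCL at each unknown node (sum of currents leaving = 0; resistances in Ω):
  Node 0: (V_0 - V_1)/4.7 + (V_0 - V_4)/2.2 - 1 = 0
  Node 1: (V_1 - V_0)/4.7 + (V_1 - V_2)/51 + (V_1 - V_5)/270 = 0
  Node 2: (V_2 - V_1)/51 + (V_2 - V_3)/110 + (V_2 - V_6)/7500 = 0
  Node 3: (V_3 - V_2)/110 + (V_3 - 0)/150 = 0
  Node 4: (V_4 - V_0)/2.2 + (V_4 - V_5)/2200 = 0
  Node 5: (V_5 - V_1)/270 + (V_5 - V_4)/2200 + (V_5 - V_6)/180 = 0
  Node 6: (V_6 - V_2)/7500 + (V_6 - V_5)/180 + (V_6 - 0)/43 = 0
Collecting terms (coefficients in siemens):
  0.6673·V_0 - 0.2128·V_1 - 0.4545·V_4 = 1
  0.2361·V_1 - 0.2128·V_0 - 0.01961·V_2 - 0.003704·V_5 = 0
  0.02883·V_2 - 0.01961·V_1 - 0.009091·V_3 - 0.0001333·V_6 = 0
  0.01576·V_3 - 0.009091·V_2 = 0
  0.455·V_4 - 0.4545·V_0 - 0.0004545·V_5 = 0
  0.009714·V_5 - 0.003704·V_1 - 0.0004545·V_4 - 0.005556·V_6 = 0
  0.02894·V_6 - 0.0001333·V_2 - 0.005556·V_5 = 0
Solving these 7 simultaneous equations (Gaussian elimination) gives:
  V_0 = 187.9 V, V_1 = 183.4 V, V_2 = 152.6 V, V_3 = 88.03 V
  V_4 = 187.8 V, V_5 = 88.89 V, V_6 = 17.76 V
R_eq = V_0 / 1 A = 187.9 Ω

Final answer: 187.9 Ω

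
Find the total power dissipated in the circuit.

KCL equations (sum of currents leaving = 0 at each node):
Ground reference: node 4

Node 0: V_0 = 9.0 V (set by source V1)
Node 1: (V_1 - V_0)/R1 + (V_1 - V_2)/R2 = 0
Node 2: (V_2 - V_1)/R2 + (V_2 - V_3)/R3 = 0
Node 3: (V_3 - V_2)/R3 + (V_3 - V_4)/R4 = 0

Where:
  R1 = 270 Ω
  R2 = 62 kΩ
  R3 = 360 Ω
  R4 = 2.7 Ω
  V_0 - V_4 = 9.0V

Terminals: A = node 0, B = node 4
Nodal analysis, taking node 4 as the 0 V reference.
Source V1 fixes V_0 = 9 V.
KCL at each unknown node (sum of currents leaving = 0; resistances in Ω):
  Node 1: (V_1 - 9)/270 + (V_1 - V_2)/62000 = 0
  Node 2: (V_2 - V_1)/62000 + (V_2 - V_3)/360 = 0
  Node 3: (V_3 - V_2)/360 + (V_3 - 0)/2.7 = 0
Collecting terms (coefficients in siemens):
  0.00372·V_1 - 0.00001613·V_2 = 0.03333
  0.002794·V_2 - 0.00001613·V_1 - 0.002778·V_3 = 0
  0.3731·V_3 - 0.002778·V_2 = 0
Solving these 3 simultaneous equations (Gaussian elimination) gives:
  V_1 = 8.961 V, V_2 = 0.05212 V, V_3 = 0.000388 V
Power in each resistor, P = (ΔV)²/R:
  P_R1 = (9 - 8.961)²/270 = 0.000005575 W
  P_R2 = (8.961 - 0.05212)²/62000 = 0.00128 W
  P_R3 = (0.05212 - 0.000388)²/360 = 0.000007433 W
  P_R4 = (0.000388 - 0)²/2.7 = 0.00000005575 W
P_total = P_R1 + P_R2 + P_R3 + P_R4 = 0.001293 W

Final answer: 0.001293 W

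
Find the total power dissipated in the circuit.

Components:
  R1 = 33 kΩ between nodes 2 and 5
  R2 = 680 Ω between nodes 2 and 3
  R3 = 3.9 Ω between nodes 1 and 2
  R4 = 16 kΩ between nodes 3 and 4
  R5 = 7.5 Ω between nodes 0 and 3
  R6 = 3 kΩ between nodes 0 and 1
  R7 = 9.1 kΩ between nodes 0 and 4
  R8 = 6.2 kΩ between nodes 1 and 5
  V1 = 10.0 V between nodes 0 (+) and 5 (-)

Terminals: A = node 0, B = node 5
Nodal analysis, taking node 5 as the 0 V reference.
Source V1 fixes V_0 = 10 V.
KCL at each unknown node (sum of currents leaving = 0; resistances in Ω):
  Node 1: (V_1 - V_2)/3.9 + (V_1 - 10)/3000 + (V_1 - 0)/6200 = 0
  Node 2: (V_2 - 0)/33000 + (V_2 - V_3)/680 + (V_2 - V_1)/3.9 = 0
  Node 3: (V_3 - V_2)/680 + (V_3 - V_4)/16000 + (V_3 - 10)/7.5 = 0
  Node 4: (V_4 - V_3)/16000 + (V_4 - 10)/9100 = 0
Collecting terms (coefficients in siemens):
  0.2569·V_1 - 0.2564·V_2 = 0.003333
  0.2579·V_2 - 0.2564·V_1 - 0.001471·V_3 = 0
  0.1349·V_3 - 0.001471·V_2 - 0.0000625·V_4 = 1.333
  0.0001724·V_4 - 0.0000625·V_3 = 0.001099
Solving these 4 simultaneous equations (Gaussian elimination) gives:
  V_1 = 9.029 V, V_2 = 9.033 V, V_3 = 9.989 V, V_4 = 9.996 V
Power in each resistor, P = (ΔV)²/R:
  P_R1 = (9.033 - 0)²/33000 = 0.002473 W
  P_R2 = (9.033 - 9.989)²/680 = 0.001345 W
  P_R3 = (9.029 - 9.033)²/3.9 = 0.000005002 W
  P_R4 = (9.989 - 9.996)²/16000 = 0.000000002823 W
  P_R5 = (10 - 9.989)²/7.5 = 0.00001482 W
  P_R6 = (10 - 9.029)²/3000 = 0.0003144 W
  P_R7 = (10 - 9.996)²/9100 = 0.000000001606 W
  P_R8 = (9.029 - 0)²/6200 = 0.01315 W
P_total = P_R1 + P_R2 + P_R3 + P_R4 + P_R5 + P_R6 + P_R7 + P_R8 = 0.0173 W

Final answer: 0.0173 W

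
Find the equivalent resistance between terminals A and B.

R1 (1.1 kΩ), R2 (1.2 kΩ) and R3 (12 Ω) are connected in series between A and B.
Reduce the network between node 0 (A) and node 3 (B) by series/parallel combination:
  Rs1 = R1 + R2 (series, joined only at node 1) = 1100 + 1200 = 2300 Ω
  Rs2 = R3 + Rs1 (series, joined only at node 2) = 12 + 2300 = 2312 Ω
R_eq = 2.312 kΩ

Final answer: 2.312 kΩ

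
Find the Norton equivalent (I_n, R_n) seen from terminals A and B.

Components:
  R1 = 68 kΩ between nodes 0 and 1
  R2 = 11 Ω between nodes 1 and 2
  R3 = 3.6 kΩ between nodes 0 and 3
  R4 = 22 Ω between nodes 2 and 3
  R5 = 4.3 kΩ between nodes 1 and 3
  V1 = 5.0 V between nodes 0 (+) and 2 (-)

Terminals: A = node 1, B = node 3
Find the Thévenin equivalent first; then I_n = V_th/R_th and R_n = R_th.
Step 1 — V_th is the open-circuit voltage V_A - V_B (nothing connected across the terminals).
Nodal analysis, taking node 2 as the 0 V reference.
Source V1 fixes V_0 = 5 V.
KCL at each unknown node (sum of currents leaving = 0; resistances in Ω):
  Node 1: (V_1 - 5)/68000 + (V_1 - 0)/11 + (V_1 - V_3)/4300 = 0
  Node 3: (V_3 - 5)/3600 + (V_3 - 0)/22 + (V_3 - V_1)/4300 = 0
Collecting terms (coefficients in siemens):
  0.09116·V_1 - 0.0002326·V_3 = 0.00007353
  0.04596·V_3 - 0.0002326·V_1 = 0.001389
Determinant D = (0.09116)(0.04596) - (-0.0002326)(-0.0002326) = 0.00419
V_1 = [(0.00007353)(0.04596) - (-0.0002326)(0.001389)]/D = 0.0008837 V
V_3 = [(0.09116)(0.001389) - (0.00007353)(-0.0002326)]/D = 0.03022 V
V_th = V_1 - V_3 = 0.0008837 - 0.03022 = -0.02934 V
Step 2 — R_th: zero the source — replace V1 by a short circuit (node 2 merges into node 0) — and find the resistance seen between A (node 1) and B (node 3).
Reduce the network between node 1 (A) and node 3 (B) by series/parallel combination:
  Rp1 = R1 ‖ R2 (parallel, both between nodes 0 and 1) = 1/(1/68000 + 1/11) = 11 Ω
  Rp2 = R3 ‖ R4 (parallel, both between nodes 0 and 3) = 1/(1/3600 + 1/22) = 21.87 Ω
  Rs1 = Rp1 + Rp2 (series, joined only at node 0) = 11 + 21.87 = 32.86 Ω
  Rp3 = R5 ‖ Rs1 (parallel, both between nodes 1 and 3) = 1/(1/4300 + 1/32.86) = 32.62 Ω
R_th = 32.62 Ω
I_n = V_th/R_th = -0.02934/32.62 = -0.0008995 A, and R_n = R_th = 32.62 Ω

Final answer: I_n = -0.0008995 A, R_n = 32.62 Ω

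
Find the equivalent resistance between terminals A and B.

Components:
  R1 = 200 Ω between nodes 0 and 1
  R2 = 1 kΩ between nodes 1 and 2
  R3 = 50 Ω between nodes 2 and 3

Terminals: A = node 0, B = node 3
Reduce the network between node 0 (A) and node 3 (B) by series/parallel combination:
  Rs1 = R1 + R2 (series, joined only at node 1) = 200 + 1000 = 1200 Ω
  Rs2 = R3 + Rs1 (series, joined only at node 2) = 50 + 1200 = 1250 Ω
R_eq = 1.25 kΩ

Final answer: 1.25 kΩ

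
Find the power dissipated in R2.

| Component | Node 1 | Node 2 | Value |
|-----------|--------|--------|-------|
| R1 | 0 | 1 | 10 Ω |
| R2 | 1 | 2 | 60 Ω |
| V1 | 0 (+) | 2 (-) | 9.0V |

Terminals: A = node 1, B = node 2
Nodal analysis, taking node 2 as the 0 V reference.
Source V1 fixes V_0 = 9 V.
KCL at each unknown node (sum of currents leaving = 0; resistances in Ω):
  Node 1: (V_1 - 9)/10 + (V_1 - 0)/60 = 0
Collecting terms: 0.1167 × V_1 = 0.9  =>  V_1 = 7.714 V
I_R2 = (V_1 - V_2)/R2 = (7.714 - 0)/60 = 0.1286 A
P_R2 = I_R2² × R2 = (0.1286)² × 60 = 0.9918 W

Final answer: 0.9918 W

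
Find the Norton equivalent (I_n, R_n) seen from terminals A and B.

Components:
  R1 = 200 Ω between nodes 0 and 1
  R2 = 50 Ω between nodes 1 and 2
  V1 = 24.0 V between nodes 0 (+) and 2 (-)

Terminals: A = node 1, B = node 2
Find the Thévenin equivalent first; then I_n = V_th/R_th and R_n = R_th.
Step 1 — V_th is the open-circuit voltage V_A - V_B (nothing connected across the terminals).
Nodal analysis, taking node 2 as the 0 V reference.
Source V1 fixes V_0 = 24 V.
KCL at each unknown node (sum of currents leaving = 0; resistances in Ω):
  Node 1: (V_1 - 24)/200 + (V_1 - 0)/50 = 0
Collecting terms: 0.025 × V_1 = 0.12  =>  V_1 = 4.8 V
V_th = V_1 - V_2 = 4.8 - 0 = 4.8 V
Step 2 — R_th: zero the source — replace V1 by a short circuit (node 2 merges into node 0) — and find the resistance seen between A (node 1) and B (node 0).
Reduce the network between node 1 (A) and node 0 (B) by series/parallel combination:
  Rp1 = R1 ‖ R2 (parallel, both between nodes 0 and 1) = 1/(1/200 + 1/50) = 40 Ω
R_th = 40 Ω
I_n = V_th/R_th = 4.8/40 = 0.12 A, and R_n = R_th = 40 Ω

Final answer: I_n = 0.12 A, R_n = 40 Ω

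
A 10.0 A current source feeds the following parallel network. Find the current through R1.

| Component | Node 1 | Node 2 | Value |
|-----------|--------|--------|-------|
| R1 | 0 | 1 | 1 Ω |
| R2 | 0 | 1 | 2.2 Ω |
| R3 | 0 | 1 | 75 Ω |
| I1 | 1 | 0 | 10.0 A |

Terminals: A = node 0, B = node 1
All resistors sit directly between nodes 0 and 1, so they are in parallel and share one voltage V; the full source current 10 A splits among them.
1/R_par = 1/1 + 1/2.2 + 1/75 = 1.468 S  =>  R_par = 0.6813 Ω
V = I × R_par = 10 × 0.6813 = 6.813 V
I_R1 = V/R1 = 6.813/1 = 6.813 A

Final answer: 6.813 A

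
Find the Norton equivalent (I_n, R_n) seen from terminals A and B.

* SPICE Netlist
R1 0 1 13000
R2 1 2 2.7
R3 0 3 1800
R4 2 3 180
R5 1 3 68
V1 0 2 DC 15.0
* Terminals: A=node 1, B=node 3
Find the Thévenin equivalent first; then I_n = V_th/R_th and R_n = R_th.
Step 1 — V_th is the open-circuit voltage V_A - V_B (nothing connected across the terminals).
Nodal analysis, taking node 2 as the 0 V reference.
Source V1 fixes V_0 = 15 V.
KCL at each unknown node (sum of currents leaving = 0; resistances in Ω):
  Node 1: (V_1 - 15)/13000 + (V_1 - 0)/2.7 + (V_1 - V_3)/68 = 0
  Node 3: (V_3 - 15)/1800 + (V_3 - 0)/180 + (V_3 - V_1)/68 = 0
Collecting terms (coefficients in siemens):
  0.3852·V_1 - 0.01471·V_3 = 0.001154
  0.02082·V_3 - 0.01471·V_1 = 0.008333
Determinant D = (0.3852)(0.02082) - (-0.01471)(-0.01471) = 0.007801
V_1 = [(0.001154)(0.02082) - (-0.01471)(0.008333)]/D = 0.01879 V
V_3 = [(0.3852)(0.008333) - (0.001154)(-0.01471)]/D = 0.4136 V
V_th = V_1 - V_3 = 0.01879 - 0.4136 = -0.3948 V
Step 2 — R_th: zero the source — replace V1 by a short circuit (node 2 merges into node 0) — and find the resistance seen between A (node 1) and B (node 3).
Reduce the network between node 1 (A) and node 3 (B) by series/parallel combination:
  Rp1 = R1 ‖ R2 (parallel, both between nodes 0 and 1) = 1/(1/13000 + 1/2.7) = 2.699 Ω
  Rp2 = R3 ‖ R4 (parallel, both between nodes 0 and 3) = 1/(1/1800 + 1/180) = 163.6 Ω
  Rs1 = Rp1 + Rp2 (series, joined only at node 0) = 2.699 + 163.6 = 166.3 Ω
  Rp3 = R5 ‖ Rs1 (parallel, both between nodes 1 and 3) = 1/(1/68 + 1/166.3) = 48.27 Ω
R_th = 48.27 Ω
I_n = V_th/R_th = -0.3948/48.27 = -0.008179 A, and R_n = R_th = 48.27 Ω

Final answer: I_n = -0.008179 A, R_n = 48.27 Ω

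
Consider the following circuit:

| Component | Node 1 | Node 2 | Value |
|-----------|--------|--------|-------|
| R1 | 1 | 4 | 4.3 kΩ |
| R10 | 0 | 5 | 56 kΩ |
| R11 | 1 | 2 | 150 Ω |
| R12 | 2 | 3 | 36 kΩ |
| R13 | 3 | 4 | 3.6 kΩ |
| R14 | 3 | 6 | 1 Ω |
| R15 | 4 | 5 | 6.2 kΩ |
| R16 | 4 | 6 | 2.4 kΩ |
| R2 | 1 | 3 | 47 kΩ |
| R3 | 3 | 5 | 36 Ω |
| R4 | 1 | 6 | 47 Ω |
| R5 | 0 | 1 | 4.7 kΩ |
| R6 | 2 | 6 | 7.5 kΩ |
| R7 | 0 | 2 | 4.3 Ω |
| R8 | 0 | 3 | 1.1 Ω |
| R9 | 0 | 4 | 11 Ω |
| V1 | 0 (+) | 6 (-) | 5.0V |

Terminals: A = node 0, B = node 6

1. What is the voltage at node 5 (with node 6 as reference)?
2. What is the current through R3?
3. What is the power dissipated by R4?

Nodal analysis, taking node 6 as the 0 V reference.
Source V1 fixes V_0 = 5 V.
KCL at each unknown node (sum of currents leaving = 0; resistances in Ω):
  Node 1: (V_1 - V_4)/4300 + (V_1 - V_3)/47000 + (V_1 - 0)/47 + (V_1 - 5)/4700 + (V_1 - V_2)/150 = 0
  Node 2: (V_2 - 0)/7500 + (V_2 - 5)/4.3 + (V_2 - V_1)/150 + (V_2 - V_3)/36000 = 0
  Node 3: (V_3 - V_1)/47000 + (V_3 - V_5)/36 + (V_3 - 5)/1.1 + (V_3 - V_2)/36000 + (V_3 - V_4)/3600 + (V_3 - 0)/1 = 0
  Node 4: (V_4 - V_1)/4300 + (V_4 - 5)/11 + (V_4 - V_3)/3600 + (V_4 - V_5)/6200 + (V_4 - 0)/2400 = 0
  Node 5: (V_5 - V_3)/36 + (V_5 - 5)/56000 + (V_5 - V_4)/6200 = 0
Collecting terms (coefficients in siemens):
  0.02841·V_1 - 0.006667·V_2 - 0.00002128·V_3 - 0.0002326·V_4 = 0.001064
  0.2394·V_2 - 0.006667·V_1 - 0.00002778·V_3 = 1.163
  1.937·V_3 - 0.00002128·V_1 - 0.00002778·V_2 - 0.0002778·V_4 - 0.02778·V_5 = 4.545
  0.092·V_4 - 0.0002326·V_1 - 0.0002778·V_3 - 0.0001613·V_5 = 0.4545
  0.02796·V_5 - 0.02778·V_3 - 0.0001613·V_4 = 0.00008929
Solving these 5 simultaneous equations (Gaussian elimination) gives:
  V_1 = 1.228 V, V_2 = 4.892 V, V_3 = 2.382 V, V_4 = 4.955 V
  V_5 = 2.398 V
Part 1:
  Read off the nodal solution: V_5 = 2.398 V
Part 2:
  I_R3 = (V_3 - V_5)/R3 = (2.382 - 2.398)/36 = -0.0004589 A
  Magnitude: I_R3 = 0.0004589 A
Part 3:
  I_R4 = (V_1 - V_6)/R4 = (1.228 - 0)/47 = 0.02612 A
  P_R4 = I_R4² × R4 = (0.02612)² × 47 = 0.03207 W

Final answers:
1. V_5 = 2.398 V
2. I_R3 = 0.0004589 A
3. P_R4 = 0.03207 W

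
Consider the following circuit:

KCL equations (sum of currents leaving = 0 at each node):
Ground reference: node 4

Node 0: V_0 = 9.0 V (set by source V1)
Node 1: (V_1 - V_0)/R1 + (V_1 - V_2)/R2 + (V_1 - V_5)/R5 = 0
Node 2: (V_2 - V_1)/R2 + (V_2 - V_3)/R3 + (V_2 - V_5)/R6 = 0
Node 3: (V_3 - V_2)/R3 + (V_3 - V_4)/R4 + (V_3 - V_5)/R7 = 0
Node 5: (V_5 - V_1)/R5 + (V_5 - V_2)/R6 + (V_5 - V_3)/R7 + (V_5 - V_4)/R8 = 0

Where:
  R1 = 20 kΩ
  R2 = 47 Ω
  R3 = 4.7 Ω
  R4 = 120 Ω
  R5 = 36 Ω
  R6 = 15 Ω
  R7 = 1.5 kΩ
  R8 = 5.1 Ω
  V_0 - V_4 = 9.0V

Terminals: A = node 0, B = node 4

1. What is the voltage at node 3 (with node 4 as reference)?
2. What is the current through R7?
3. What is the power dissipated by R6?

Nodal analysis, taking node 4 as the 0 V reference.
Source V1 fixes V_0 = 9 V.
KCL at each unknown node (sum of currents leaving = 0; resistances in Ω):
  Node 1: (V_1 - 9)/20000 + (V_1 - V_2)/47 + (V_1 - V_5)/36 = 0
  Node 2: (V_2 - V_1)/47 + (V_2 - V_3)/4.7 + (V_2 - V_5)/15 = 0
  Node 3: (V_3 - V_2)/4.7 + (V_3 - 0)/120 + (V_3 - V_5)/1500 = 0
  Node 5: (V_5 - V_1)/36 + (V_5 - V_2)/15 + (V_5 - V_3)/1500 + (V_5 - 0)/5.1 = 0
Collecting terms (coefficients in siemens):
  0.0491·V_1 - 0.02128·V_2 - 0.02778·V_5 = 0.00045
  0.3007·V_2 - 0.02128·V_1 - 0.2128·V_3 - 0.06667·V_5 = 0
  0.2218·V_3 - 0.2128·V_2 - 0.0006667·V_5 = 0
  0.2912·V_5 - 0.02778·V_1 - 0.06667·V_2 - 0.0006667·V_3 = 0
Solving these 4 simultaneous equations (Gaussian elimination) gives:
  V_1 = 0.01217 V, V_2 = 0.004159 V, V_3 = 0.003997 V, V_5 = 0.002122 V
Part 1:
  Read off the nodal solution: V_3 = 0.003997 V
Part 2:
  I_R7 = (V_3 - V_5)/R7 = (0.003997 - 0.002122)/1500 = 0.00000125 A
  Magnitude: I_R7 = 0.00000125 A
Part 3:
  I_R6 = (V_2 - V_5)/R6 = (0.004159 - 0.002122)/15 = 0.0001358 A
  P_R6 = I_R6² × R6 = (0.0001358)² × 15 = 0.0000002767 W

Final answers:
1. V_3 = 0.003997 V
2. I_R7 = 1.25e-06 A
3. P_R6 = 2.767e-07 W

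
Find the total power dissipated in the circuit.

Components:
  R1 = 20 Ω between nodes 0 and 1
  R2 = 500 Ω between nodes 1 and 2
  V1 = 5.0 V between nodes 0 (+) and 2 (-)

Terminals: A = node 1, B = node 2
Nodal analysis, taking node 2 as the 0 V reference.
Source V1 fixes V_0 = 5 V.
KCL at each unknown node (sum of currents leaving = 0; resistances in Ω):
  Node 1: (V_1 - 5)/20 + (V_1 - 0)/500 = 0
Collecting terms: 0.052 × V_1 = 0.25  =>  V_1 = 4.808 V
Power in each resistor, P = (ΔV)²/R:
  P_R1 = (5 - 4.808)²/20 = 0.001849 W
  P_R2 = (4.808 - 0)²/500 = 0.04623 W
P_total = P_R1 + P_R2 = 0.04808 W

Final answer: 0.04808 W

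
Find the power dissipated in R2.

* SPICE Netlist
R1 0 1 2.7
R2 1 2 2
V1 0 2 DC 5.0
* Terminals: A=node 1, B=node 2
Nodal analysis, taking node 2 as the 0 V reference.
Source V1 fixes V_0 = 5 V.
KCL at each unknown node (sum of currents leaving = 0; resistances in Ω):
  Node 1: (V_1 - 5)/2.7 + (V_1 - 0)/2 = 0
Collecting terms: 0.8704 × V_1 = 1.852  =>  V_1 = 2.128 V
I_R2 = (V_1 - V_2)/R2 = (2.128 - 0)/2 = 1.064 A
P_R2 = I_R2² × R2 = (1.064)² × 2 = 2.263 W

Final answer: 2.263 W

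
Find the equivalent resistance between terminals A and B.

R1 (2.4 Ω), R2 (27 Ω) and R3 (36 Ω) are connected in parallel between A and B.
Reduce the network between node 0 (A) and node 1 (B) by series/parallel combination:
  Rp1 = R1 ‖ R2 ‖ R3 (parallel, all between nodes 0 and 1) = 1/(1/2.4 + 1/27 + 1/36) = 2.077 Ω
R_eq = 2.077 Ω

Final answer: 2.077 Ω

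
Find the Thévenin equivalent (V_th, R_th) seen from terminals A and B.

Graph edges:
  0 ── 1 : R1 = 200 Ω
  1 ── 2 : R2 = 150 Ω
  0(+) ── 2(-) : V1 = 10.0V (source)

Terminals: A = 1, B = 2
Step 1 — V_th is the open-circuit voltage V_A - V_B (nothing connected across the terminals).
Nodal analysis, taking node 2 as the 0 V reference.
Source V1 fixes V_0 = 10 V.
KCL at each unknown node (sum of currents leaving = 0; resistances in Ω):
  Node 1: (V_1 - 10)/200 + (V_1 - 0)/150 = 0
Collecting terms: 0.01167 × V_1 = 0.05  =>  V_1 = 4.286 V
V_th = V_1 - V_2 = 4.286 - 0 = 4.286 V
Step 2 — R_th: zero the source — replace V1 by a short circuit (node 2 merges into node 0) — and find the resistance seen between A (node 1) and B (node 0).
Reduce the network between node 1 (A) and node 0 (B) by series/parallel combination:
  Rp1 = R1 ‖ R2 (parallel, both between nodes 0 and 1) = 1/(1/200 + 1/150) = 85.71 Ω
R_th = 85.71 Ω

Final answer: V_th = 4.286 V, R_th = 85.71 Ω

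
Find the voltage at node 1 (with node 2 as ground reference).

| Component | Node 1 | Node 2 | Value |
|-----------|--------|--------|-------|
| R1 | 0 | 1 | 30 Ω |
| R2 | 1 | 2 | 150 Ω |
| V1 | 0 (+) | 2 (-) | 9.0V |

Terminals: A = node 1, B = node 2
Nodal analysis, taking node 2 as the 0 V reference.
Source V1 fixes V_0 = 9 V.
KCL at each unknown node (sum of currents leaving = 0; resistances in Ω):
  Node 1: (V_1 - 9)/30 + (V_1 - 0)/150 = 0
Collecting terms: 0.04 × V_1 = 0.3  =>  V_1 = 7.5 V
The requested potential is V_1 = 7.5 V.

Final answer: V_1 = 7.5 V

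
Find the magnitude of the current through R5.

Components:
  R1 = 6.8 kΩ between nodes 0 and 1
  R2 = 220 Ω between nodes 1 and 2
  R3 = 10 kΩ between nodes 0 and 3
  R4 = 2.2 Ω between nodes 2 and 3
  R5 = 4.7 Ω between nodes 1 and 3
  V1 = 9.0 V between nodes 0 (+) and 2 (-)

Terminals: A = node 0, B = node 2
Nodal analysis, taking node 2 as the 0 V reference.
Source V1 fixes V_0 = 9 V.
KCL at each unknown node (sum of currents leaving = 0; resistances in Ω):
  Node 1: (V_1 - 9)/6800 + (V_1 - 0)/220 + (V_1 - V_3)/4.7 = 0
  Node 3: (V_3 - 9)/10000 + (V_3 - 0)/2.2 + (V_3 - V_1)/4.7 = 0
Collecting terms (coefficients in siemens):
  0.2175·V_1 - 0.2128·V_3 = 0.001324
  0.6674·V_3 - 0.2128·V_1 = 0.0009
Determinant D = (0.2175)(0.6674) - (-0.2128)(-0.2128) = 0.09986
V_1 = [(0.001324)(0.6674) - (-0.2128)(0.0009)]/D = 0.01076 V
V_3 = [(0.2175)(0.0009) - (0.001324)(-0.2128)]/D = 0.00478 V
I_R5 = (V_1 - V_3)/R5 = (0.01076 - 0.00478)/4.7 = 0.001273 A
|I_R5| = 0.001273 A

Final answer: |I_R5| = 0.001273 A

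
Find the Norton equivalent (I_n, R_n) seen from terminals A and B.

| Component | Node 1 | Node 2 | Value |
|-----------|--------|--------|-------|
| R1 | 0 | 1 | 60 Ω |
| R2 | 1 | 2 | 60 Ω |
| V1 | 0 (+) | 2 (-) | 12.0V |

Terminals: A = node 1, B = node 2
Find the Thévenin equivalent first; then I_n = V_th/R_th and R_n = R_th.
Step 1 — V_th is the open-circuit voltage V_A - V_B (nothing connected across the terminals).
Nodal analysis, taking node 2 as the 0 V reference.
Source V1 fixes V_0 = 12 V.
KCL at each unknown node (sum of currents leaving = 0; resistances in Ω):
  Node 1: (V_1 - 12)/60 + (V_1 - 0)/60 = 0
Collecting terms: 0.03333 × V_1 = 0.2  =>  V_1 = 6 V
V_th = V_1 - V_2 = 6 - 0 = 6 V
Step 2 — R_th: zero the source — replace V1 by a short circuit (node 2 merges into node 0) — and find the resistance seen between A (node 1) and B (node 0).
Reduce the network between node 1 (A) and node 0 (B) by series/parallel combination:
  Rp1 = R1 ‖ R2 (parallel, both between nodes 0 and 1) = 1/(1/60 + 1/60) = 30 Ω
R_th = 30 Ω
I_n = V_th/R_th = 6/30 = 0.2 A, and R_n = R_th = 30 Ω

Final answer: I_n = 0.2 A, R_n = 30 Ω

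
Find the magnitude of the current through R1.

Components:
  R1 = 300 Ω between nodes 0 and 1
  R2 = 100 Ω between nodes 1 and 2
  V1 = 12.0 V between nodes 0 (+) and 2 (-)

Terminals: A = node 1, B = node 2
Nodal analysis, taking node 2 as the 0 V reference.
Source V1 fixes V_0 = 12 V.
KCL at each unknown node (sum of currents leaving = 0; resistances in Ω):
  Node 1: (V_1 - 12)/300 + (V_1 - 0)/100 = 0
Collecting terms: 0.01333 × V_1 = 0.04  =>  V_1 = 3 V
I_R1 = (V_0 - V_1)/R1 = (12 - 3)/300 = 0.03 A
|I_R1| = 0.03 A

Final answer: |I_R1| = 0.03 A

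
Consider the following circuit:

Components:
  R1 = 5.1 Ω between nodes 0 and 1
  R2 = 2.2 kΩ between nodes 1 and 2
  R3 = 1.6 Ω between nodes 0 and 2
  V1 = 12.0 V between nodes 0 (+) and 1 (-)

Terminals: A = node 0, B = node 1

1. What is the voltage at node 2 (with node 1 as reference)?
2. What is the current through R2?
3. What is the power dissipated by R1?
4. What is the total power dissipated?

Nodal analysis, taking node 1 as the 0 V reference.
Source V1 fixes V_0 = 12 V.
KCL at each unknown node (sum of currents leaving = 0; resistances in Ω):
  Node 2: (V_2 - 0)/2200 + (V_2 - 12)/1.6 = 0
Collecting terms: 0.6255 × V_2 = 7.5  =>  V_2 = 11.99 V
Part 1:
  Read off the nodal solution: V_2 = 11.99 V
Part 2:
  I_R2 = (V_1 - V_2)/R2 = (0 - 11.99)/2200 = -0.005451 A
  Magnitude: I_R2 = 0.005451 A
Part 3:
  I_R1 = (V_0 - V_1)/R1 = (12 - 0)/5.1 = 2.353 A
  P_R1 = I_R1² × R1 = (2.353)² × 5.1 = 28.24 W
Part 4:
  Power in each resistor, P = (ΔV)²/R:
    P_R1 = (12 - 0)²/5.1 = 28.24 W
    P_R2 = (0 - 11.99)²/2200 = 0.06536 W
    P_R3 = (12 - 11.99)²/1.6 = 0.00004753 W
  P_total = P_R1 + P_R2 + P_R3 = 28.3 W

Final answers:
1. V_2 = 11.99 V
2. I_R2 = 0.005451 A
3. P_R1 = 28.24 W
4. P_total = 28.3 W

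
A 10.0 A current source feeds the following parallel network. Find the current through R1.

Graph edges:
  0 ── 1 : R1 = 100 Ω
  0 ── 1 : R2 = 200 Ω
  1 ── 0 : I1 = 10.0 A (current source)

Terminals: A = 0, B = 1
All resistors sit directly between nodes 0 and 1, so they are in parallel and share one voltage V; the full source current 10 A splits among them.
1/R_par = 1/100 + 1/200 = 0.015 S  =>  R_par = 66.67 Ω
V = I × R_par = 10 × 66.67 = 666.7 V
I_R1 = V/R1 = 666.7/100 = 6.667 A

Final answer: 6.667 A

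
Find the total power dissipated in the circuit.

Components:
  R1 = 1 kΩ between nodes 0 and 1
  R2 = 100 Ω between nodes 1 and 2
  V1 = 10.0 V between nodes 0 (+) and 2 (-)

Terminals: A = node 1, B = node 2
Nodal analysis, taking node 2 as the 0 V reference.
Source V1 fixes V_0 = 10 V.
KCL at each unknown node (sum of currents leaving = 0; resistances in Ω):
  Node 1: (V_1 - 10)/1000 + (V_1 - 0)/100 = 0
Collecting terms: 0.011 × V_1 = 0.01  =>  V_1 = 0.9091 V
Power in each resistor, P = (ΔV)²/R:
  P_R1 = (10 - 0.9091)²/1000 = 0.08264 W
  P_R2 = (0.9091 - 0)²/100 = 0.008264 W
P_total = P_R1 + P_R2 = 0.09091 W

Final answer: 0.09091 W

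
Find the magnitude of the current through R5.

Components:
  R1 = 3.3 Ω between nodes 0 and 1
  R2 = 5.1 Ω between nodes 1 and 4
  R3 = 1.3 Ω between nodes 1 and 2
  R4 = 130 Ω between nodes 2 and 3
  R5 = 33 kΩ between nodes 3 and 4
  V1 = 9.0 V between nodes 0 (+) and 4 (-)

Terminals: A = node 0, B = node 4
Nodal analysis, taking node 4 as the 0 V reference.
Source V1 fixes V_0 = 9 V.
KCL at each unknown node (sum of currents leaving = 0; resistances in Ω):
  Node 1: (V_1 - 9)/3.3 + (V_1 - 0)/5.1 + (V_1 - V_2)/1.3 = 0
  Node 2: (V_2 - V_1)/1.3 + (V_2 - V_3)/130 = 0
  Node 3: (V_3 - V_2)/130 + (V_3 - 0)/33000 = 0
Collecting terms (coefficients in siemens):
  1.268·V_1 - 0.7692·V_2 = 2.727
  0.7769·V_2 - 0.7692·V_1 - 0.007692·V_3 = 0
  0.007723·V_3 - 0.007692·V_2 = 0
Solving these 3 simultaneous equations (Gaussian elimination) gives:
  V_1 = 5.464 V, V_2 = 5.464 V, V_3 = 5.442 V
I_R5 = (V_3 - V_4)/R5 = (5.442 - 0)/33000 = 0.0001649 A
|I_R5| = 0.0001649 A

Final answer: |I_R5| = 0.0001649 A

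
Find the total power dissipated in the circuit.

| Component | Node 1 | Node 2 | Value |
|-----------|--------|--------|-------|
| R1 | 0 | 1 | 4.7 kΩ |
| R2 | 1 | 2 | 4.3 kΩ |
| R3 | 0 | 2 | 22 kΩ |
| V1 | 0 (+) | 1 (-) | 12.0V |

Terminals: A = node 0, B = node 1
Nodal analysis, taking node 1 as the 0 V reference.
Source V1 fixes V_0 = 12 V.
KCL at each unknown node (sum of currents leaving = 0; resistances in Ω):
  Node 2: (V_2 - 0)/4300 + (V_2 - 12)/22000 = 0
Collecting terms: 0.000278 × V_2 = 0.0005455  =>  V_2 = 1.962 V
Power in each resistor, P = (ΔV)²/R:
  P_R1 = (12 - 0)²/4700 = 0.03064 W
  P_R2 = (0 - 1.962)²/4300 = 0.0008952 W
  P_R3 = (12 - 1.962)²/22000 = 0.00458 W
P_total = P_R1 + P_R2 + P_R3 = 0.03611 W

Final answer: 0.03611 W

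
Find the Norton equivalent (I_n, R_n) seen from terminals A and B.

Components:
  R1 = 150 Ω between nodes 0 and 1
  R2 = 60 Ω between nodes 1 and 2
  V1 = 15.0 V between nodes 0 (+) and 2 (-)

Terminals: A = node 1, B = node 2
Find the Thévenin equivalent first; then I_n = V_th/R_th and R_n = R_th.
Step 1 — V_th is the open-circuit voltage V_A - V_B (nothing connected across the terminals).
Nodal analysis, taking node 2 as the 0 V reference.
Source V1 fixes V_0 = 15 V.
KCL at each unknown node (sum of currents leaving = 0; resistances in Ω):
  Node 1: (V_1 - 15)/150 + (V_1 - 0)/60 = 0
Collecting terms: 0.02333 × V_1 = 0.1  =>  V_1 = 4.286 V
V_th = V_1 - V_2 = 4.286 - 0 = 4.286 V
Step 2 — R_th: zero the source — replace V1 by a short circuit (node 2 merges into node 0) — and find the resistance seen between A (node 1) and B (node 0).
Reduce the network between node 1 (A) and node 0 (B) by series/parallel combination:
  Rp1 = R1 ‖ R2 (parallel, both between nodes 0 and 1) = 1/(1/150 + 1/60) = 42.86 Ω
R_th = 42.86 Ω
I_n = V_th/R_th = 4.286/42.86 = 0.1 A, and R_n = R_th = 42.86 Ω

Final answer: I_n = 0.1 A, R_n = 42.86 Ω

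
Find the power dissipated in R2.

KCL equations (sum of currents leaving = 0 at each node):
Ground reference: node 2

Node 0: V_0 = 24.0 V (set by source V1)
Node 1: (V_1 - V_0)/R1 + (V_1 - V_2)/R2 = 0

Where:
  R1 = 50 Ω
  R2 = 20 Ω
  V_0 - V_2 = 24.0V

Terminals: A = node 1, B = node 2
Nodal analysis, taking node 2 as the 0 V reference.
Source V1 fixes V_0 = 24 V.
KCL at each unknown node (sum of currents leaving = 0; resistances in Ω):
  Node 1: (V_1 - 24)/50 + (V_1 - 0)/20 = 0
Collecting terms: 0.07 × V_1 = 0.48  =>  V_1 = 6.857 V
I_R2 = (V_1 - V_2)/R2 = (6.857 - 0)/20 = 0.3429 A
P_R2 = I_R2² × R2 = (0.3429)² × 20 = 2.351 W

Final answer: 2.351 W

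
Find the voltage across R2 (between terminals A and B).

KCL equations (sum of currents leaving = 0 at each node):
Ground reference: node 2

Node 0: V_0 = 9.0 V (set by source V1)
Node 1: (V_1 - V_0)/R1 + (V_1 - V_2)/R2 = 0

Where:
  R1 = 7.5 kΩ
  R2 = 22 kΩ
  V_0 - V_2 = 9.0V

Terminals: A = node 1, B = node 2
R1 and R2 are in series across V1 (node 0 → node 1 → node 2), and the output A–B is taken across R2, so this is a voltage divider.
Series current: I = V1/(R1 + R2) = 9/(7500 + 22000) = 9/29500 = 0.0003051 A
V_R2 = I × R2 = V1 × R2/(R1 + R2) = 9 × 22000/29500 = 6.712 V

Final answer: 6.712 V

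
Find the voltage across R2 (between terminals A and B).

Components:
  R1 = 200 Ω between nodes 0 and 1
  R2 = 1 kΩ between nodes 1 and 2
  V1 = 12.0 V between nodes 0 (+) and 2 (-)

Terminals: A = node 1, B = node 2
R1 and R2 are in series across V1 (node 0 → node 1 → node 2), and the output A–B is taken across R2, so this is a voltage divider.
Series current: I = V1/(R1 + R2) = 12/(200 + 1000) = 12/1200 = 0.01 A
V_R2 = I × R2 = V1 × R2/(R1 + R2) = 12 × 1000/1200 = 10 V

Final answer: 10 V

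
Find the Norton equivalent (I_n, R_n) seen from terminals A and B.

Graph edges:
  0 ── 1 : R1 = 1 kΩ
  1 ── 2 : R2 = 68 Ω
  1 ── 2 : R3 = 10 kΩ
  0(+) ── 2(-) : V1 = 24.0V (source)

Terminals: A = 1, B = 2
Find the Thévenin equivalent first; then I_n = V_th/R_th and R_n = R_th.
Step 1 — V_th is the open-circuit voltage V_A - V_B (nothing connected across the terminals).
Nodal analysis, taking node 2 as the 0 V reference.
Source V1 fixes V_0 = 24 V.
KCL at each unknown node (sum of currents leaving = 0; resistances in Ω):
  Node 1: (V_1 - 24)/1000 + (V_1 - 0)/68 + (V_1 - 0)/10000 = 0
Collecting terms: 0.01581 × V_1 = 0.024  =>  V_1 = 1.518 V
V_th = V_1 - V_2 = 1.518 - 0 = 1.518 V
Step 2 — R_th: zero the source — replace V1 by a short circuit (node 2 merges into node 0) — and find the resistance seen between A (node 1) and B (node 0).
Reduce the network between node 1 (A) and node 0 (B) by series/parallel combination:
  Rp1 = R1 ‖ R2 ‖ R3 (parallel, all between nodes 0 and 1) = 1/(1/1000 + 1/68 + 1/10000) = 63.27 Ω
R_th = 63.27 Ω
I_n = V_th/R_th = 1.518/63.27 = 0.024 A, and R_n = R_th = 63.27 Ω

Final answer: I_n = 0.024 A, R_n = 63.27 Ω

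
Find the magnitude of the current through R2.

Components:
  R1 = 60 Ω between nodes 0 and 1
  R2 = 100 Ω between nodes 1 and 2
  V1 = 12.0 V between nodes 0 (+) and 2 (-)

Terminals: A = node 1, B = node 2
Nodal analysis, taking node 2 as the 0 V reference.
Source V1 fixes V_0 = 12 V.
KCL at each unknown node (sum of currents leaving = 0; resistances in Ω):
  Node 1: (V_1 - 12)/60 + (V_1 - 0)/100 = 0
Collecting terms: 0.02667 × V_1 = 0.2  =>  V_1 = 7.5 V
I_R2 = (V_1 - V_2)/R2 = (7.5 - 0)/100 = 0.075 A
|I_R2| = 0.075 A

Final answer: |I_R2| = 0.075 A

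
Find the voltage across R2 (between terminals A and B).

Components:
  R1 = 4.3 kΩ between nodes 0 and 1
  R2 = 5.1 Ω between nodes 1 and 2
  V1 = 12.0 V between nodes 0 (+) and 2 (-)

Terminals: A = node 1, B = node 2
R1 and R2 are in series across V1 (node 0 → node 1 → node 2), and the output A–B is taken across R2, so this is a voltage divider.
Series current: I = V1/(R1 + R2) = 12/(4300 + 5.1) = 12/4305 = 0.002787 A
V_R2 = I × R2 = V1 × R2/(R1 + R2) = 12 × 5.1/4305 = 0.01422 V

Final answer: 0.01422 V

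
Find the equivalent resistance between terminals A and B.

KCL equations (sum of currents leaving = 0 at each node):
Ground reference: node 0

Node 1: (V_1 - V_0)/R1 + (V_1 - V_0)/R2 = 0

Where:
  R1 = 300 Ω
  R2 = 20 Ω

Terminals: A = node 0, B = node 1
Reduce the network between node 0 (A) and node 1 (B) by series/parallel combination:
  Rp1 = R1 ‖ R2 (parallel, both between nodes 0 and 1) = 1/(1/300 + 1/20) = 18.75 Ω
R_eq = 18.75 Ω

Final answer: 18.75 Ω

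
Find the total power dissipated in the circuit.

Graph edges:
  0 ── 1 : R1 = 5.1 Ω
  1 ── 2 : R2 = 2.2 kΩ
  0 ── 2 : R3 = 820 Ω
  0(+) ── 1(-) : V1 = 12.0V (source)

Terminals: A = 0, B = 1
Nodal analysis, taking node 1 as the 0 V reference.
Source V1 fixes V_0 = 12 V.
KCL at each unknown node (sum of currents leaving = 0; resistances in Ω):
  Node 2: (V_2 - 0)/2200 + (V_2 - 12)/820 = 0
Collecting terms: 0.001674 × V_2 = 0.01463  =>  V_2 = 8.742 V
Power in each resistor, P = (ΔV)²/R:
  P_R1 = (12 - 0)²/5.1 = 28.24 W
  P_R2 = (0 - 8.742)²/2200 = 0.03474 W
  P_R3 = (12 - 8.742)²/820 = 0.01295 W
P_total = P_R1 + P_R2 + P_R3 = 28.28 W

Final answer: 28.28 W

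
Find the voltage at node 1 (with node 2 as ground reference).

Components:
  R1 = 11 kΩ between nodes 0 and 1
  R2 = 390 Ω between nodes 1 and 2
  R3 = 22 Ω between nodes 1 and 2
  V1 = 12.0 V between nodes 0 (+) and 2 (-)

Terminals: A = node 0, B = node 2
Nodal analysis, taking node 2 as the 0 V reference.
Source V1 fixes V_0 = 12 V.
KCL at each unknown node (sum of currents leaving = 0; resistances in Ω):
  Node 1: (V_1 - 12)/11000 + (V_1 - 0)/390 + (V_1 - 0)/22 = 0
Collecting terms: 0.04811 × V_1 = 0.001091  =>  V_1 = 0.02268 V
The requested potential is V_1 = 0.02268 V.

Final answer: V_1 = 0.02268 V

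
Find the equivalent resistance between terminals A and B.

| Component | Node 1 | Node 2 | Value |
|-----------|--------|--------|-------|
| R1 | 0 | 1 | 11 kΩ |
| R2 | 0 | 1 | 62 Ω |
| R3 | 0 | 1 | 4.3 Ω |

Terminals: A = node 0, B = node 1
Reduce the network between node 0 (A) and node 1 (B) by series/parallel combination:
  Rp1 = R1 ‖ R2 ‖ R3 (parallel, all between nodes 0 and 1) = 1/(1/11000 + 1/62 + 1/4.3) = 4.02 Ω
R_eq = 4.02 Ω

Final answer: 4.02 Ω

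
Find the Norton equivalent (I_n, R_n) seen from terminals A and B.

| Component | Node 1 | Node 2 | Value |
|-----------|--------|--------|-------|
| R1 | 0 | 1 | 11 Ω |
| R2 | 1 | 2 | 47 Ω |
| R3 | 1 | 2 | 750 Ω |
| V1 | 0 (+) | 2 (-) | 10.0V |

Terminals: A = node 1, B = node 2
Find the Thévenin equivalent first; then I_n = V_th/R_th and R_n = R_th.
Step 1 — V_th is the open-circuit voltage V_A - V_B (nothing connected across the terminals).
Nodal analysis, taking node 2 as the 0 V reference.
Source V1 fixes V_0 = 10 V.
KCL at each unknown node (sum of currents leaving = 0; resistances in Ω):
  Node 1: (V_1 - 10)/11 + (V_1 - 0)/47 + (V_1 - 0)/750 = 0
Collecting terms: 0.1135 × V_1 = 0.9091  =>  V_1 = 8.008 V
V_th = V_1 - V_2 = 8.008 - 0 = 8.008 V
Step 2 — R_th: zero the source — replace V1 by a short circuit (node 2 merges into node 0) — and find the resistance seen between A (node 1) and B (node 0).
Reduce the network between node 1 (A) and node 0 (B) by series/parallel combination:
  Rp1 = R1 ‖ R2 ‖ R3 (parallel, all between nodes 0 and 1) = 1/(1/11 + 1/47 + 1/750) = 8.809 Ω
R_th = 8.809 Ω
I_n = V_th/R_th = 8.008/8.809 = 0.9091 A, and R_n = R_th = 8.809 Ω

Final answer: I_n = 0.9091 A, R_n = 8.809 Ω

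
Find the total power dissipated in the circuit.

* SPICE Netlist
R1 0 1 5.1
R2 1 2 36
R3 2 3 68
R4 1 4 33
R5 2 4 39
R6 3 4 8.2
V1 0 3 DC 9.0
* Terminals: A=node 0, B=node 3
Nodal analysis, taking node 3 as the 0 V reference.
Source V1 fixes V_0 = 9 V.
KCL at each unknown node (sum of currents leaving = 0; resistances in Ω):
  Node 1: (V_1 - 9)/5.1 + (V_1 - V_2)/36 + (V_1 - V_4)/33 = 0
  Node 2: (V_2 - V_1)/36 + (V_2 - 0)/68 + (V_2 - V_4)/39 = 0
  Node 4: (V_4 - V_1)/33 + (V_4 - V_2)/39 + (V_4 - 0)/8.2 = 0
Collecting terms (coefficients in siemens):
  0.2542·V_1 - 0.02778·V_2 - 0.0303·V_4 = 1.765
  0.06812·V_2 - 0.02778·V_1 - 0.02564·V_4 = 0
  0.1779·V_4 - 0.0303·V_1 - 0.02564·V_2 = 0
Solving these 3 simultaneous equations (Gaussian elimination) gives:
  V_1 = 7.575 V, V_2 = 3.779 V, V_4 = 1.835 V
Power in each resistor, P = (ΔV)²/R:
  P_R1 = (9 - 7.575)²/5.1 = 0.3981 W
  P_R2 = (7.575 - 3.779)²/36 = 0.4002 W
  P_R3 = (3.779 - 0)²/68 = 0.2101 W
  P_R4 = (7.575 - 1.835)²/33 = 0.9984 W
  P_R5 = (3.779 - 1.835)²/39 = 0.09694 W
  P_R6 = (0 - 1.835)²/8.2 = 0.4107 W
P_total = P_R1 + P_R2 + P_R3 + P_R4 + P_R5 + P_R6 = 2.514 W

Final answer: 2.514 W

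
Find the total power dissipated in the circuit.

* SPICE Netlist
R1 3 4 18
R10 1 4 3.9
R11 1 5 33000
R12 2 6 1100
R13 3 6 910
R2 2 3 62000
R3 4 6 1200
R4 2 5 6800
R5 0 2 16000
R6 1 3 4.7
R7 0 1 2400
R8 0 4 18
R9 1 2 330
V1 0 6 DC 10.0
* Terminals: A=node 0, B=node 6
Nodal analysis, taking node 6 as the 0 V reference.
Source V1 fixes V_0 = 10 V.
KCL at each unknown node (sum of currents leaving = 0; resistances in Ω):
  Node 1: (V_1 - V_3)/4.7 + (V_1 - 10)/2400 + (V_1 - V_2)/330 + (V_1 - V_4)/3.9 + (V_1 - V_5)/33000 = 0
  Node 2: (V_2 - V_3)/62000 + (V_2 - V_5)/6800 + (V_2 - 10)/16000 + (V_2 - V_1)/330 + (V_2 - 0)/1100 = 0
  Node 3: (V_3 - V_4)/18 + (V_3 - V_2)/62000 + (V_3 - V_1)/4.7 + (V_3 - 0)/910 = 0
  Node 4: (V_4 - V_3)/18 + (V_4 - 0)/1200 + (V_4 - 10)/18 + (V_4 - V_1)/3.9 = 0
  Node 5: (V_5 - V_2)/6800 + (V_5 - V_1)/33000 = 0
Collecting terms (coefficients in siemens):
  0.4727·V_1 - 0.00303·V_2 - 0.2128·V_3 - 0.2564·V_4 - 0.0000303·V_5 = 0.004167
  0.004165·V_2 - 0.00303·V_1 - 0.00001613·V_3 - 0.0001471·V_5 = 0.000625
  0.2694·V_3 - 0.2128·V_1 - 0.00001613·V_2 - 0.05556·V_4 = 0
  0.3684·V_4 - 0.2564·V_1 - 0.05556·V_3 = 0.5556
  0.0001774·V_5 - 0.0000303·V_1 - 0.0001471·V_2 = 0
Solving these 5 simultaneous equations (Gaussian elimination) gives:
  V_1 = 9.507 V, V_2 = 7.377 V, V_3 = 9.478 V, V_4 = 9.555 V
  V_5 = 7.74 V
Power in each resistor, P = (ΔV)²/R:
  P_R1 = (9.478 - 9.555)²/18 = 0.0003332 W
  P_R2 = (7.377 - 9.478)²/62000 = 0.00007121 W
  P_R3 = (9.555 - 0)²/1200 = 0.07608 W
  P_R4 = (7.377 - 7.74)²/6800 = 0.00001948 W
  P_R5 = (10 - 7.377)²/16000 = 0.0004301 W
  P_R6 = (9.507 - 9.478)²/4.7 = 0.0001776 W
  P_R7 = (10 - 9.507)²/2400 = 0.0001014 W
  P_R8 = (10 - 9.555)²/18 = 0.01099 W
  P_R9 = (9.507 - 7.377)²/330 = 0.01375 W
  P_R10 = (9.507 - 9.555)²/3.9 = 0.0006044 W
  P_R11 = (9.507 - 7.74)²/33000 = 0.00009452 W
  P_R12 = (7.377 - 0)²/1100 = 0.04947 W
  P_R13 = (9.478 - 0)²/910 = 0.09871 W
P_total = P_R1 + P_R2 + P_R3 + P_R4 + P_R5 + P_R6 + P_R7 + P_R8 + P_R9 + P_R10 + P_R11 + P_R12 + P_R13 = 0.2508 W

Final answer: 0.2508 W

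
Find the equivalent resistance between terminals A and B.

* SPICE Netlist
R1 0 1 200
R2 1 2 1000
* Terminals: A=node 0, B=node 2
Reduce the network between node 0 (A) and node 2 (B) by series/parallel combination:
  Rs1 = R1 + R2 (series, joined only at node 1) = 200 + 1000 = 1200 Ω
R_eq = 1.2 kΩ

Final answer: 1.2 kΩ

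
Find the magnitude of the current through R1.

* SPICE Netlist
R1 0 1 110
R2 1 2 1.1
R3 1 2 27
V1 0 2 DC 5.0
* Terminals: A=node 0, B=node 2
Nodal analysis, taking node 2 as the 0 V reference.
Source V1 fixes V_0 = 5 V.
KCL at each unknown node (sum of currents leaving = 0; resistances in Ω):
  Node 1: (V_1 - 5)/110 + (V_1 - 0)/1.1 + (V_1 - 0)/27 = 0
Collecting terms: 0.9552 × V_1 = 0.04545  =>  V_1 = 0.04759 V
I_R1 = (V_0 - V_1)/R1 = (5 - 0.04759)/110 = 0.04502 A
|I_R1| = 0.04502 A

Final answer: |I_R1| = 0.04502 A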